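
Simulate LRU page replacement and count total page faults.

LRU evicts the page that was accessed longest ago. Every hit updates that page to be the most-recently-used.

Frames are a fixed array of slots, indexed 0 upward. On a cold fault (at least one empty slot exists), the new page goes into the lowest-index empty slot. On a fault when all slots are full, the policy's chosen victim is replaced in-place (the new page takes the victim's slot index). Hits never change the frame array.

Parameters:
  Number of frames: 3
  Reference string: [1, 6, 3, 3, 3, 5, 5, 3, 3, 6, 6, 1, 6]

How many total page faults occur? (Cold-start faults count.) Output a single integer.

Answer: 5

Derivation:
Step 0: ref 1 → FAULT, frames=[1,-,-]
Step 1: ref 6 → FAULT, frames=[1,6,-]
Step 2: ref 3 → FAULT, frames=[1,6,3]
Step 3: ref 3 → HIT, frames=[1,6,3]
Step 4: ref 3 → HIT, frames=[1,6,3]
Step 5: ref 5 → FAULT (evict 1), frames=[5,6,3]
Step 6: ref 5 → HIT, frames=[5,6,3]
Step 7: ref 3 → HIT, frames=[5,6,3]
Step 8: ref 3 → HIT, frames=[5,6,3]
Step 9: ref 6 → HIT, frames=[5,6,3]
Step 10: ref 6 → HIT, frames=[5,6,3]
Step 11: ref 1 → FAULT (evict 5), frames=[1,6,3]
Step 12: ref 6 → HIT, frames=[1,6,3]
Total faults: 5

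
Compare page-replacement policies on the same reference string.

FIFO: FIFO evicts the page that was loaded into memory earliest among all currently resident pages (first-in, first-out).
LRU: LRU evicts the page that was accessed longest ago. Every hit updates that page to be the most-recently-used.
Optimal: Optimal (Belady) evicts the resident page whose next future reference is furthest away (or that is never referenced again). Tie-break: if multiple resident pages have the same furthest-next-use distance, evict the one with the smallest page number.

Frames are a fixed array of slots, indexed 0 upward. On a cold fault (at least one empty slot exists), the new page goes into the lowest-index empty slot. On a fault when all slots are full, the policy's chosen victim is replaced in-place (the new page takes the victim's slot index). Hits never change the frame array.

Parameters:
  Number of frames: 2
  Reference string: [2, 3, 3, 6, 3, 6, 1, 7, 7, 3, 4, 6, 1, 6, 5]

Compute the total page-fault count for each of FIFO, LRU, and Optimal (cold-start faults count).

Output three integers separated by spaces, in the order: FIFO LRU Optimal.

--- FIFO ---
  step 0: ref 2 -> FAULT, frames=[2,-] (faults so far: 1)
  step 1: ref 3 -> FAULT, frames=[2,3] (faults so far: 2)
  step 2: ref 3 -> HIT, frames=[2,3] (faults so far: 2)
  step 3: ref 6 -> FAULT, evict 2, frames=[6,3] (faults so far: 3)
  step 4: ref 3 -> HIT, frames=[6,3] (faults so far: 3)
  step 5: ref 6 -> HIT, frames=[6,3] (faults so far: 3)
  step 6: ref 1 -> FAULT, evict 3, frames=[6,1] (faults so far: 4)
  step 7: ref 7 -> FAULT, evict 6, frames=[7,1] (faults so far: 5)
  step 8: ref 7 -> HIT, frames=[7,1] (faults so far: 5)
  step 9: ref 3 -> FAULT, evict 1, frames=[7,3] (faults so far: 6)
  step 10: ref 4 -> FAULT, evict 7, frames=[4,3] (faults so far: 7)
  step 11: ref 6 -> FAULT, evict 3, frames=[4,6] (faults so far: 8)
  step 12: ref 1 -> FAULT, evict 4, frames=[1,6] (faults so far: 9)
  step 13: ref 6 -> HIT, frames=[1,6] (faults so far: 9)
  step 14: ref 5 -> FAULT, evict 6, frames=[1,5] (faults so far: 10)
  FIFO total faults: 10
--- LRU ---
  step 0: ref 2 -> FAULT, frames=[2,-] (faults so far: 1)
  step 1: ref 3 -> FAULT, frames=[2,3] (faults so far: 2)
  step 2: ref 3 -> HIT, frames=[2,3] (faults so far: 2)
  step 3: ref 6 -> FAULT, evict 2, frames=[6,3] (faults so far: 3)
  step 4: ref 3 -> HIT, frames=[6,3] (faults so far: 3)
  step 5: ref 6 -> HIT, frames=[6,3] (faults so far: 3)
  step 6: ref 1 -> FAULT, evict 3, frames=[6,1] (faults so far: 4)
  step 7: ref 7 -> FAULT, evict 6, frames=[7,1] (faults so far: 5)
  step 8: ref 7 -> HIT, frames=[7,1] (faults so far: 5)
  step 9: ref 3 -> FAULT, evict 1, frames=[7,3] (faults so far: 6)
  step 10: ref 4 -> FAULT, evict 7, frames=[4,3] (faults so far: 7)
  step 11: ref 6 -> FAULT, evict 3, frames=[4,6] (faults so far: 8)
  step 12: ref 1 -> FAULT, evict 4, frames=[1,6] (faults so far: 9)
  step 13: ref 6 -> HIT, frames=[1,6] (faults so far: 9)
  step 14: ref 5 -> FAULT, evict 1, frames=[5,6] (faults so far: 10)
  LRU total faults: 10
--- Optimal ---
  step 0: ref 2 -> FAULT, frames=[2,-] (faults so far: 1)
  step 1: ref 3 -> FAULT, frames=[2,3] (faults so far: 2)
  step 2: ref 3 -> HIT, frames=[2,3] (faults so far: 2)
  step 3: ref 6 -> FAULT, evict 2, frames=[6,3] (faults so far: 3)
  step 4: ref 3 -> HIT, frames=[6,3] (faults so far: 3)
  step 5: ref 6 -> HIT, frames=[6,3] (faults so far: 3)
  step 6: ref 1 -> FAULT, evict 6, frames=[1,3] (faults so far: 4)
  step 7: ref 7 -> FAULT, evict 1, frames=[7,3] (faults so far: 5)
  step 8: ref 7 -> HIT, frames=[7,3] (faults so far: 5)
  step 9: ref 3 -> HIT, frames=[7,3] (faults so far: 5)
  step 10: ref 4 -> FAULT, evict 3, frames=[7,4] (faults so far: 6)
  step 11: ref 6 -> FAULT, evict 4, frames=[7,6] (faults so far: 7)
  step 12: ref 1 -> FAULT, evict 7, frames=[1,6] (faults so far: 8)
  step 13: ref 6 -> HIT, frames=[1,6] (faults so far: 8)
  step 14: ref 5 -> FAULT, evict 1, frames=[5,6] (faults so far: 9)
  Optimal total faults: 9

Answer: 10 10 9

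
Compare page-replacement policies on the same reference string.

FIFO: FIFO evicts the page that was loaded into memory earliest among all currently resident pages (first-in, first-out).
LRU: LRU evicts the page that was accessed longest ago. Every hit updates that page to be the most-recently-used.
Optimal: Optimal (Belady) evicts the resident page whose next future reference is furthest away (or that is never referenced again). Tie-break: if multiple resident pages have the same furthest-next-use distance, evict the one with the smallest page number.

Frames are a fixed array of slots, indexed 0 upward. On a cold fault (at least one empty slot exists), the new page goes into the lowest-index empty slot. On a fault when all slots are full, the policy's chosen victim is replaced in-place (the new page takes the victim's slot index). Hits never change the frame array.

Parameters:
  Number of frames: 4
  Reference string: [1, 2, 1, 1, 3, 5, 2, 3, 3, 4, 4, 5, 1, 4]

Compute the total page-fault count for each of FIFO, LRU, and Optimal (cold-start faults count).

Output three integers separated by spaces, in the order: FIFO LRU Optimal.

Answer: 6 6 5

Derivation:
--- FIFO ---
  step 0: ref 1 -> FAULT, frames=[1,-,-,-] (faults so far: 1)
  step 1: ref 2 -> FAULT, frames=[1,2,-,-] (faults so far: 2)
  step 2: ref 1 -> HIT, frames=[1,2,-,-] (faults so far: 2)
  step 3: ref 1 -> HIT, frames=[1,2,-,-] (faults so far: 2)
  step 4: ref 3 -> FAULT, frames=[1,2,3,-] (faults so far: 3)
  step 5: ref 5 -> FAULT, frames=[1,2,3,5] (faults so far: 4)
  step 6: ref 2 -> HIT, frames=[1,2,3,5] (faults so far: 4)
  step 7: ref 3 -> HIT, frames=[1,2,3,5] (faults so far: 4)
  step 8: ref 3 -> HIT, frames=[1,2,3,5] (faults so far: 4)
  step 9: ref 4 -> FAULT, evict 1, frames=[4,2,3,5] (faults so far: 5)
  step 10: ref 4 -> HIT, frames=[4,2,3,5] (faults so far: 5)
  step 11: ref 5 -> HIT, frames=[4,2,3,5] (faults so far: 5)
  step 12: ref 1 -> FAULT, evict 2, frames=[4,1,3,5] (faults so far: 6)
  step 13: ref 4 -> HIT, frames=[4,1,3,5] (faults so far: 6)
  FIFO total faults: 6
--- LRU ---
  step 0: ref 1 -> FAULT, frames=[1,-,-,-] (faults so far: 1)
  step 1: ref 2 -> FAULT, frames=[1,2,-,-] (faults so far: 2)
  step 2: ref 1 -> HIT, frames=[1,2,-,-] (faults so far: 2)
  step 3: ref 1 -> HIT, frames=[1,2,-,-] (faults so far: 2)
  step 4: ref 3 -> FAULT, frames=[1,2,3,-] (faults so far: 3)
  step 5: ref 5 -> FAULT, frames=[1,2,3,5] (faults so far: 4)
  step 6: ref 2 -> HIT, frames=[1,2,3,5] (faults so far: 4)
  step 7: ref 3 -> HIT, frames=[1,2,3,5] (faults so far: 4)
  step 8: ref 3 -> HIT, frames=[1,2,3,5] (faults so far: 4)
  step 9: ref 4 -> FAULT, evict 1, frames=[4,2,3,5] (faults so far: 5)
  step 10: ref 4 -> HIT, frames=[4,2,3,5] (faults so far: 5)
  step 11: ref 5 -> HIT, frames=[4,2,3,5] (faults so far: 5)
  step 12: ref 1 -> FAULT, evict 2, frames=[4,1,3,5] (faults so far: 6)
  step 13: ref 4 -> HIT, frames=[4,1,3,5] (faults so far: 6)
  LRU total faults: 6
--- Optimal ---
  step 0: ref 1 -> FAULT, frames=[1,-,-,-] (faults so far: 1)
  step 1: ref 2 -> FAULT, frames=[1,2,-,-] (faults so far: 2)
  step 2: ref 1 -> HIT, frames=[1,2,-,-] (faults so far: 2)
  step 3: ref 1 -> HIT, frames=[1,2,-,-] (faults so far: 2)
  step 4: ref 3 -> FAULT, frames=[1,2,3,-] (faults so far: 3)
  step 5: ref 5 -> FAULT, frames=[1,2,3,5] (faults so far: 4)
  step 6: ref 2 -> HIT, frames=[1,2,3,5] (faults so far: 4)
  step 7: ref 3 -> HIT, frames=[1,2,3,5] (faults so far: 4)
  step 8: ref 3 -> HIT, frames=[1,2,3,5] (faults so far: 4)
  step 9: ref 4 -> FAULT, evict 2, frames=[1,4,3,5] (faults so far: 5)
  step 10: ref 4 -> HIT, frames=[1,4,3,5] (faults so far: 5)
  step 11: ref 5 -> HIT, frames=[1,4,3,5] (faults so far: 5)
  step 12: ref 1 -> HIT, frames=[1,4,3,5] (faults so far: 5)
  step 13: ref 4 -> HIT, frames=[1,4,3,5] (faults so far: 5)
  Optimal total faults: 5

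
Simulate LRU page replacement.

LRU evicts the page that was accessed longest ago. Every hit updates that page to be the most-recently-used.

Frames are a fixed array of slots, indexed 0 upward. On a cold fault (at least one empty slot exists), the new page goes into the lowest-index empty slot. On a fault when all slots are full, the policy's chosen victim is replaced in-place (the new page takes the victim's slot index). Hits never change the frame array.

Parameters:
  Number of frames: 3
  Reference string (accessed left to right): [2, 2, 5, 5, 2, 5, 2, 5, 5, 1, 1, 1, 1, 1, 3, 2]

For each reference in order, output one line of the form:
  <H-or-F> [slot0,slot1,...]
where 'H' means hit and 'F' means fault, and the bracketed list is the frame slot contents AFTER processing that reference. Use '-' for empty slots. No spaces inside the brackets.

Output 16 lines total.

F [2,-,-]
H [2,-,-]
F [2,5,-]
H [2,5,-]
H [2,5,-]
H [2,5,-]
H [2,5,-]
H [2,5,-]
H [2,5,-]
F [2,5,1]
H [2,5,1]
H [2,5,1]
H [2,5,1]
H [2,5,1]
F [3,5,1]
F [3,2,1]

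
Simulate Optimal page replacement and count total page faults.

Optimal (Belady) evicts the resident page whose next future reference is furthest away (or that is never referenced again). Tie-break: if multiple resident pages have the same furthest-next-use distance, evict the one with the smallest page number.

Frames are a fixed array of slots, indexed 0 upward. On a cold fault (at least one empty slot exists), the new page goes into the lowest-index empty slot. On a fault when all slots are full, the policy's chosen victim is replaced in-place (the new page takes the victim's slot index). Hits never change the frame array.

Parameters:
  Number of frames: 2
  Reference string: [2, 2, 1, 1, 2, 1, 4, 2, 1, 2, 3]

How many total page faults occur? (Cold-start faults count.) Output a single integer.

Step 0: ref 2 → FAULT, frames=[2,-]
Step 1: ref 2 → HIT, frames=[2,-]
Step 2: ref 1 → FAULT, frames=[2,1]
Step 3: ref 1 → HIT, frames=[2,1]
Step 4: ref 2 → HIT, frames=[2,1]
Step 5: ref 1 → HIT, frames=[2,1]
Step 6: ref 4 → FAULT (evict 1), frames=[2,4]
Step 7: ref 2 → HIT, frames=[2,4]
Step 8: ref 1 → FAULT (evict 4), frames=[2,1]
Step 9: ref 2 → HIT, frames=[2,1]
Step 10: ref 3 → FAULT (evict 1), frames=[2,3]
Total faults: 5

Answer: 5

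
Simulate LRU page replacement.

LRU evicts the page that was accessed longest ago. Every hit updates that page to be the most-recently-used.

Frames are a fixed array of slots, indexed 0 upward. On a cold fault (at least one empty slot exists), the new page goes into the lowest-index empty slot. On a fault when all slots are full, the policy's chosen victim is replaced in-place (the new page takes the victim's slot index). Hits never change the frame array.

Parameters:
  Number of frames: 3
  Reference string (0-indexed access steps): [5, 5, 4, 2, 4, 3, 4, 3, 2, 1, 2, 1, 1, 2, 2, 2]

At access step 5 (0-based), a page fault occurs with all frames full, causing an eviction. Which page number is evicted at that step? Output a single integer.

Answer: 5

Derivation:
Step 0: ref 5 -> FAULT, frames=[5,-,-]
Step 1: ref 5 -> HIT, frames=[5,-,-]
Step 2: ref 4 -> FAULT, frames=[5,4,-]
Step 3: ref 2 -> FAULT, frames=[5,4,2]
Step 4: ref 4 -> HIT, frames=[5,4,2]
Step 5: ref 3 -> FAULT, evict 5, frames=[3,4,2]
At step 5: evicted page 5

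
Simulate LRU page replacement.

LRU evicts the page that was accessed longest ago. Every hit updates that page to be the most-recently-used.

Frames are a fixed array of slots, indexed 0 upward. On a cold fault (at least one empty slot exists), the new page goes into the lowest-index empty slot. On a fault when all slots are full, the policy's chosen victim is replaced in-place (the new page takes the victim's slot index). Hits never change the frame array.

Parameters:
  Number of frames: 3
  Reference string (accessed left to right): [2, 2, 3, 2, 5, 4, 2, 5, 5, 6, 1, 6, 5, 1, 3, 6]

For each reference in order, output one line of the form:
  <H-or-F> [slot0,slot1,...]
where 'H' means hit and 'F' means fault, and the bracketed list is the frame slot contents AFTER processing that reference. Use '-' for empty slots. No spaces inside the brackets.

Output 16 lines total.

F [2,-,-]
H [2,-,-]
F [2,3,-]
H [2,3,-]
F [2,3,5]
F [2,4,5]
H [2,4,5]
H [2,4,5]
H [2,4,5]
F [2,6,5]
F [1,6,5]
H [1,6,5]
H [1,6,5]
H [1,6,5]
F [1,3,5]
F [1,3,6]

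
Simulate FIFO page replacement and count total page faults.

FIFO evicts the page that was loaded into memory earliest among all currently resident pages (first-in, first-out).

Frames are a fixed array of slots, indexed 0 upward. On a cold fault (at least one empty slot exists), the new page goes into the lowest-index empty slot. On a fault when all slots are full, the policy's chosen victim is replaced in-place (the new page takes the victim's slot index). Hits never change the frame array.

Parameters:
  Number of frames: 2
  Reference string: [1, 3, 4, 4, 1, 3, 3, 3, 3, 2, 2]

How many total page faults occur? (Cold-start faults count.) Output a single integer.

Step 0: ref 1 → FAULT, frames=[1,-]
Step 1: ref 3 → FAULT, frames=[1,3]
Step 2: ref 4 → FAULT (evict 1), frames=[4,3]
Step 3: ref 4 → HIT, frames=[4,3]
Step 4: ref 1 → FAULT (evict 3), frames=[4,1]
Step 5: ref 3 → FAULT (evict 4), frames=[3,1]
Step 6: ref 3 → HIT, frames=[3,1]
Step 7: ref 3 → HIT, frames=[3,1]
Step 8: ref 3 → HIT, frames=[3,1]
Step 9: ref 2 → FAULT (evict 1), frames=[3,2]
Step 10: ref 2 → HIT, frames=[3,2]
Total faults: 6

Answer: 6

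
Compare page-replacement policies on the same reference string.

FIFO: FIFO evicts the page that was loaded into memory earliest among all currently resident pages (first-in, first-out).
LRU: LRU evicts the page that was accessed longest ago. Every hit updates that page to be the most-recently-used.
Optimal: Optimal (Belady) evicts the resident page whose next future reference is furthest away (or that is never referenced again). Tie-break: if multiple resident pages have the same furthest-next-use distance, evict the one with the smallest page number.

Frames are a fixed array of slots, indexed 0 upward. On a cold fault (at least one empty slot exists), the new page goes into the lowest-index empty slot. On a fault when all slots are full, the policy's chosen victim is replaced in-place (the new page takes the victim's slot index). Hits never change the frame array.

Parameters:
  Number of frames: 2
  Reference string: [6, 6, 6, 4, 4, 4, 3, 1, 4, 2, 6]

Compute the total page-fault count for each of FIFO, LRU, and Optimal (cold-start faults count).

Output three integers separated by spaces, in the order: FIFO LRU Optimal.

Answer: 7 7 6

Derivation:
--- FIFO ---
  step 0: ref 6 -> FAULT, frames=[6,-] (faults so far: 1)
  step 1: ref 6 -> HIT, frames=[6,-] (faults so far: 1)
  step 2: ref 6 -> HIT, frames=[6,-] (faults so far: 1)
  step 3: ref 4 -> FAULT, frames=[6,4] (faults so far: 2)
  step 4: ref 4 -> HIT, frames=[6,4] (faults so far: 2)
  step 5: ref 4 -> HIT, frames=[6,4] (faults so far: 2)
  step 6: ref 3 -> FAULT, evict 6, frames=[3,4] (faults so far: 3)
  step 7: ref 1 -> FAULT, evict 4, frames=[3,1] (faults so far: 4)
  step 8: ref 4 -> FAULT, evict 3, frames=[4,1] (faults so far: 5)
  step 9: ref 2 -> FAULT, evict 1, frames=[4,2] (faults so far: 6)
  step 10: ref 6 -> FAULT, evict 4, frames=[6,2] (faults so far: 7)
  FIFO total faults: 7
--- LRU ---
  step 0: ref 6 -> FAULT, frames=[6,-] (faults so far: 1)
  step 1: ref 6 -> HIT, frames=[6,-] (faults so far: 1)
  step 2: ref 6 -> HIT, frames=[6,-] (faults so far: 1)
  step 3: ref 4 -> FAULT, frames=[6,4] (faults so far: 2)
  step 4: ref 4 -> HIT, frames=[6,4] (faults so far: 2)
  step 5: ref 4 -> HIT, frames=[6,4] (faults so far: 2)
  step 6: ref 3 -> FAULT, evict 6, frames=[3,4] (faults so far: 3)
  step 7: ref 1 -> FAULT, evict 4, frames=[3,1] (faults so far: 4)
  step 8: ref 4 -> FAULT, evict 3, frames=[4,1] (faults so far: 5)
  step 9: ref 2 -> FAULT, evict 1, frames=[4,2] (faults so far: 6)
  step 10: ref 6 -> FAULT, evict 4, frames=[6,2] (faults so far: 7)
  LRU total faults: 7
--- Optimal ---
  step 0: ref 6 -> FAULT, frames=[6,-] (faults so far: 1)
  step 1: ref 6 -> HIT, frames=[6,-] (faults so far: 1)
  step 2: ref 6 -> HIT, frames=[6,-] (faults so far: 1)
  step 3: ref 4 -> FAULT, frames=[6,4] (faults so far: 2)
  step 4: ref 4 -> HIT, frames=[6,4] (faults so far: 2)
  step 5: ref 4 -> HIT, frames=[6,4] (faults so far: 2)
  step 6: ref 3 -> FAULT, evict 6, frames=[3,4] (faults so far: 3)
  step 7: ref 1 -> FAULT, evict 3, frames=[1,4] (faults so far: 4)
  step 8: ref 4 -> HIT, frames=[1,4] (faults so far: 4)
  step 9: ref 2 -> FAULT, evict 1, frames=[2,4] (faults so far: 5)
  step 10: ref 6 -> FAULT, evict 2, frames=[6,4] (faults so far: 6)
  Optimal total faults: 6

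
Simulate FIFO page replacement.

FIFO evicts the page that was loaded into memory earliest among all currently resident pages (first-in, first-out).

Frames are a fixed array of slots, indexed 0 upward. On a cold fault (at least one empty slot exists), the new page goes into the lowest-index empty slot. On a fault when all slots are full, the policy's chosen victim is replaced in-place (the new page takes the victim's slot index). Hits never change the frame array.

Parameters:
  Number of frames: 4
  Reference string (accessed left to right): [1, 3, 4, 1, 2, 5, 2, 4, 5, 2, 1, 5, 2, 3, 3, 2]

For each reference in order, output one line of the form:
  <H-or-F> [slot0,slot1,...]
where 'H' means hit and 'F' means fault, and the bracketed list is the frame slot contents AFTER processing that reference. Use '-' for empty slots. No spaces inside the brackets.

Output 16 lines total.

F [1,-,-,-]
F [1,3,-,-]
F [1,3,4,-]
H [1,3,4,-]
F [1,3,4,2]
F [5,3,4,2]
H [5,3,4,2]
H [5,3,4,2]
H [5,3,4,2]
H [5,3,4,2]
F [5,1,4,2]
H [5,1,4,2]
H [5,1,4,2]
F [5,1,3,2]
H [5,1,3,2]
H [5,1,3,2]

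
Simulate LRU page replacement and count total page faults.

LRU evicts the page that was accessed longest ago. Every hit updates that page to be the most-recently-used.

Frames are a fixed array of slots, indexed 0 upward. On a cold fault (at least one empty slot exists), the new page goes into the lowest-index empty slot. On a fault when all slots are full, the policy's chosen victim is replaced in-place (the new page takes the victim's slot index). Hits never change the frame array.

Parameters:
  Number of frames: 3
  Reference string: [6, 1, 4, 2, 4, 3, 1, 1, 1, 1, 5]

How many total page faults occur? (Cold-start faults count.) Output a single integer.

Step 0: ref 6 → FAULT, frames=[6,-,-]
Step 1: ref 1 → FAULT, frames=[6,1,-]
Step 2: ref 4 → FAULT, frames=[6,1,4]
Step 3: ref 2 → FAULT (evict 6), frames=[2,1,4]
Step 4: ref 4 → HIT, frames=[2,1,4]
Step 5: ref 3 → FAULT (evict 1), frames=[2,3,4]
Step 6: ref 1 → FAULT (evict 2), frames=[1,3,4]
Step 7: ref 1 → HIT, frames=[1,3,4]
Step 8: ref 1 → HIT, frames=[1,3,4]
Step 9: ref 1 → HIT, frames=[1,3,4]
Step 10: ref 5 → FAULT (evict 4), frames=[1,3,5]
Total faults: 7

Answer: 7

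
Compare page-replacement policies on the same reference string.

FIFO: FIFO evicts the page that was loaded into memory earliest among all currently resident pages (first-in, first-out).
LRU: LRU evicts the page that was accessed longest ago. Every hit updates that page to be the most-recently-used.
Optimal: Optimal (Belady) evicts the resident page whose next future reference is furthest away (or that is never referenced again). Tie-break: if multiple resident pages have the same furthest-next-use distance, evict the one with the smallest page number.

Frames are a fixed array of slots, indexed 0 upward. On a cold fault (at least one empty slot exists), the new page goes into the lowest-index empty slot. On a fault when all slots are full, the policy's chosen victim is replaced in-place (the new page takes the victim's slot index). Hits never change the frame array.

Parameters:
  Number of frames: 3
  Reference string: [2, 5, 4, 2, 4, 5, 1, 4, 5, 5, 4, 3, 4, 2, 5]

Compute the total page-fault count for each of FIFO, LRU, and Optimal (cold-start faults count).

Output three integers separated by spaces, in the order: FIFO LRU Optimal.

Answer: 7 7 6

Derivation:
--- FIFO ---
  step 0: ref 2 -> FAULT, frames=[2,-,-] (faults so far: 1)
  step 1: ref 5 -> FAULT, frames=[2,5,-] (faults so far: 2)
  step 2: ref 4 -> FAULT, frames=[2,5,4] (faults so far: 3)
  step 3: ref 2 -> HIT, frames=[2,5,4] (faults so far: 3)
  step 4: ref 4 -> HIT, frames=[2,5,4] (faults so far: 3)
  step 5: ref 5 -> HIT, frames=[2,5,4] (faults so far: 3)
  step 6: ref 1 -> FAULT, evict 2, frames=[1,5,4] (faults so far: 4)
  step 7: ref 4 -> HIT, frames=[1,5,4] (faults so far: 4)
  step 8: ref 5 -> HIT, frames=[1,5,4] (faults so far: 4)
  step 9: ref 5 -> HIT, frames=[1,5,4] (faults so far: 4)
  step 10: ref 4 -> HIT, frames=[1,5,4] (faults so far: 4)
  step 11: ref 3 -> FAULT, evict 5, frames=[1,3,4] (faults so far: 5)
  step 12: ref 4 -> HIT, frames=[1,3,4] (faults so far: 5)
  step 13: ref 2 -> FAULT, evict 4, frames=[1,3,2] (faults so far: 6)
  step 14: ref 5 -> FAULT, evict 1, frames=[5,3,2] (faults so far: 7)
  FIFO total faults: 7
--- LRU ---
  step 0: ref 2 -> FAULT, frames=[2,-,-] (faults so far: 1)
  step 1: ref 5 -> FAULT, frames=[2,5,-] (faults so far: 2)
  step 2: ref 4 -> FAULT, frames=[2,5,4] (faults so far: 3)
  step 3: ref 2 -> HIT, frames=[2,5,4] (faults so far: 3)
  step 4: ref 4 -> HIT, frames=[2,5,4] (faults so far: 3)
  step 5: ref 5 -> HIT, frames=[2,5,4] (faults so far: 3)
  step 6: ref 1 -> FAULT, evict 2, frames=[1,5,4] (faults so far: 4)
  step 7: ref 4 -> HIT, frames=[1,5,4] (faults so far: 4)
  step 8: ref 5 -> HIT, frames=[1,5,4] (faults so far: 4)
  step 9: ref 5 -> HIT, frames=[1,5,4] (faults so far: 4)
  step 10: ref 4 -> HIT, frames=[1,5,4] (faults so far: 4)
  step 11: ref 3 -> FAULT, evict 1, frames=[3,5,4] (faults so far: 5)
  step 12: ref 4 -> HIT, frames=[3,5,4] (faults so far: 5)
  step 13: ref 2 -> FAULT, evict 5, frames=[3,2,4] (faults so far: 6)
  step 14: ref 5 -> FAULT, evict 3, frames=[5,2,4] (faults so far: 7)
  LRU total faults: 7
--- Optimal ---
  step 0: ref 2 -> FAULT, frames=[2,-,-] (faults so far: 1)
  step 1: ref 5 -> FAULT, frames=[2,5,-] (faults so far: 2)
  step 2: ref 4 -> FAULT, frames=[2,5,4] (faults so far: 3)
  step 3: ref 2 -> HIT, frames=[2,5,4] (faults so far: 3)
  step 4: ref 4 -> HIT, frames=[2,5,4] (faults so far: 3)
  step 5: ref 5 -> HIT, frames=[2,5,4] (faults so far: 3)
  step 6: ref 1 -> FAULT, evict 2, frames=[1,5,4] (faults so far: 4)
  step 7: ref 4 -> HIT, frames=[1,5,4] (faults so far: 4)
  step 8: ref 5 -> HIT, frames=[1,5,4] (faults so far: 4)
  step 9: ref 5 -> HIT, frames=[1,5,4] (faults so far: 4)
  step 10: ref 4 -> HIT, frames=[1,5,4] (faults so far: 4)
  step 11: ref 3 -> FAULT, evict 1, frames=[3,5,4] (faults so far: 5)
  step 12: ref 4 -> HIT, frames=[3,5,4] (faults so far: 5)
  step 13: ref 2 -> FAULT, evict 3, frames=[2,5,4] (faults so far: 6)
  step 14: ref 5 -> HIT, frames=[2,5,4] (faults so far: 6)
  Optimal total faults: 6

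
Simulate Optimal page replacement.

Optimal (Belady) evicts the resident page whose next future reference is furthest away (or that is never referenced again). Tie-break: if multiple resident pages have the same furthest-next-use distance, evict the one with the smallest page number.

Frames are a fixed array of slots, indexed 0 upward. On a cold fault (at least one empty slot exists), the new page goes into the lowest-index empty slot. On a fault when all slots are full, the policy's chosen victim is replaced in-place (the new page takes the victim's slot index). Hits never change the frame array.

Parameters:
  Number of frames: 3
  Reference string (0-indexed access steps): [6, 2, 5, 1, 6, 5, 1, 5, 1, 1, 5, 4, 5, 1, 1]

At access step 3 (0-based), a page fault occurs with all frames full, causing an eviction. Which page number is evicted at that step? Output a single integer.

Answer: 2

Derivation:
Step 0: ref 6 -> FAULT, frames=[6,-,-]
Step 1: ref 2 -> FAULT, frames=[6,2,-]
Step 2: ref 5 -> FAULT, frames=[6,2,5]
Step 3: ref 1 -> FAULT, evict 2, frames=[6,1,5]
At step 3: evicted page 2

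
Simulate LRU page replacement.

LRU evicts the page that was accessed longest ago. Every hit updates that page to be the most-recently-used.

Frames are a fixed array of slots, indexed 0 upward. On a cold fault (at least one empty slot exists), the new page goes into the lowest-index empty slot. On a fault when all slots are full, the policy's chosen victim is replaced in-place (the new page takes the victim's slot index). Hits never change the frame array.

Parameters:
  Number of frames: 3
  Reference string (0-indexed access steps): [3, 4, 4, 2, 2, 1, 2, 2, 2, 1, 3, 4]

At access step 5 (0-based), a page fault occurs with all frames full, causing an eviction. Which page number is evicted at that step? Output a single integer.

Step 0: ref 3 -> FAULT, frames=[3,-,-]
Step 1: ref 4 -> FAULT, frames=[3,4,-]
Step 2: ref 4 -> HIT, frames=[3,4,-]
Step 3: ref 2 -> FAULT, frames=[3,4,2]
Step 4: ref 2 -> HIT, frames=[3,4,2]
Step 5: ref 1 -> FAULT, evict 3, frames=[1,4,2]
At step 5: evicted page 3

Answer: 3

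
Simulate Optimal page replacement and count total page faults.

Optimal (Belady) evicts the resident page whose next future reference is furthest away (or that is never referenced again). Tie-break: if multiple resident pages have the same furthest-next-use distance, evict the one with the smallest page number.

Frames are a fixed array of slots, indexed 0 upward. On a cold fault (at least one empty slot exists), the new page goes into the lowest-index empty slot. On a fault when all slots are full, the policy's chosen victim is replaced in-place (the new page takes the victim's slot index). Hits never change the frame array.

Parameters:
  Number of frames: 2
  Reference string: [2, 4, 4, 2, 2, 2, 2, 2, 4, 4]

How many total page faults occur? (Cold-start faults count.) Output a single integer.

Step 0: ref 2 → FAULT, frames=[2,-]
Step 1: ref 4 → FAULT, frames=[2,4]
Step 2: ref 4 → HIT, frames=[2,4]
Step 3: ref 2 → HIT, frames=[2,4]
Step 4: ref 2 → HIT, frames=[2,4]
Step 5: ref 2 → HIT, frames=[2,4]
Step 6: ref 2 → HIT, frames=[2,4]
Step 7: ref 2 → HIT, frames=[2,4]
Step 8: ref 4 → HIT, frames=[2,4]
Step 9: ref 4 → HIT, frames=[2,4]
Total faults: 2

Answer: 2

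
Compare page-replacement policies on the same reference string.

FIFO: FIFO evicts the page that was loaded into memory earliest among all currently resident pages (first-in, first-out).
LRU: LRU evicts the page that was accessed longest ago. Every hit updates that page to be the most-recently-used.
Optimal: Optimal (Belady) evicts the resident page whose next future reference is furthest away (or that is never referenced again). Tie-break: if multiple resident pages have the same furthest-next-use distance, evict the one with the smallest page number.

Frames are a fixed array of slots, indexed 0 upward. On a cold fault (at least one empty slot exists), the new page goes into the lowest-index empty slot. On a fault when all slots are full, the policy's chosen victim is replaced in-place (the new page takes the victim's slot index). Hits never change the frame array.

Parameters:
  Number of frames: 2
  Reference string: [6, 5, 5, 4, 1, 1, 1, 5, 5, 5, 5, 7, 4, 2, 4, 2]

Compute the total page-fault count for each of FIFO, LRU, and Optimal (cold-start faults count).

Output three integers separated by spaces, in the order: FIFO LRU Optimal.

Answer: 8 8 7

Derivation:
--- FIFO ---
  step 0: ref 6 -> FAULT, frames=[6,-] (faults so far: 1)
  step 1: ref 5 -> FAULT, frames=[6,5] (faults so far: 2)
  step 2: ref 5 -> HIT, frames=[6,5] (faults so far: 2)
  step 3: ref 4 -> FAULT, evict 6, frames=[4,5] (faults so far: 3)
  step 4: ref 1 -> FAULT, evict 5, frames=[4,1] (faults so far: 4)
  step 5: ref 1 -> HIT, frames=[4,1] (faults so far: 4)
  step 6: ref 1 -> HIT, frames=[4,1] (faults so far: 4)
  step 7: ref 5 -> FAULT, evict 4, frames=[5,1] (faults so far: 5)
  step 8: ref 5 -> HIT, frames=[5,1] (faults so far: 5)
  step 9: ref 5 -> HIT, frames=[5,1] (faults so far: 5)
  step 10: ref 5 -> HIT, frames=[5,1] (faults so far: 5)
  step 11: ref 7 -> FAULT, evict 1, frames=[5,7] (faults so far: 6)
  step 12: ref 4 -> FAULT, evict 5, frames=[4,7] (faults so far: 7)
  step 13: ref 2 -> FAULT, evict 7, frames=[4,2] (faults so far: 8)
  step 14: ref 4 -> HIT, frames=[4,2] (faults so far: 8)
  step 15: ref 2 -> HIT, frames=[4,2] (faults so far: 8)
  FIFO total faults: 8
--- LRU ---
  step 0: ref 6 -> FAULT, frames=[6,-] (faults so far: 1)
  step 1: ref 5 -> FAULT, frames=[6,5] (faults so far: 2)
  step 2: ref 5 -> HIT, frames=[6,5] (faults so far: 2)
  step 3: ref 4 -> FAULT, evict 6, frames=[4,5] (faults so far: 3)
  step 4: ref 1 -> FAULT, evict 5, frames=[4,1] (faults so far: 4)
  step 5: ref 1 -> HIT, frames=[4,1] (faults so far: 4)
  step 6: ref 1 -> HIT, frames=[4,1] (faults so far: 4)
  step 7: ref 5 -> FAULT, evict 4, frames=[5,1] (faults so far: 5)
  step 8: ref 5 -> HIT, frames=[5,1] (faults so far: 5)
  step 9: ref 5 -> HIT, frames=[5,1] (faults so far: 5)
  step 10: ref 5 -> HIT, frames=[5,1] (faults so far: 5)
  step 11: ref 7 -> FAULT, evict 1, frames=[5,7] (faults so far: 6)
  step 12: ref 4 -> FAULT, evict 5, frames=[4,7] (faults so far: 7)
  step 13: ref 2 -> FAULT, evict 7, frames=[4,2] (faults so far: 8)
  step 14: ref 4 -> HIT, frames=[4,2] (faults so far: 8)
  step 15: ref 2 -> HIT, frames=[4,2] (faults so far: 8)
  LRU total faults: 8
--- Optimal ---
  step 0: ref 6 -> FAULT, frames=[6,-] (faults so far: 1)
  step 1: ref 5 -> FAULT, frames=[6,5] (faults so far: 2)
  step 2: ref 5 -> HIT, frames=[6,5] (faults so far: 2)
  step 3: ref 4 -> FAULT, evict 6, frames=[4,5] (faults so far: 3)
  step 4: ref 1 -> FAULT, evict 4, frames=[1,5] (faults so far: 4)
  step 5: ref 1 -> HIT, frames=[1,5] (faults so far: 4)
  step 6: ref 1 -> HIT, frames=[1,5] (faults so far: 4)
  step 7: ref 5 -> HIT, frames=[1,5] (faults so far: 4)
  step 8: ref 5 -> HIT, frames=[1,5] (faults so far: 4)
  step 9: ref 5 -> HIT, frames=[1,5] (faults so far: 4)
  step 10: ref 5 -> HIT, frames=[1,5] (faults so far: 4)
  step 11: ref 7 -> FAULT, evict 1, frames=[7,5] (faults so far: 5)
  step 12: ref 4 -> FAULT, evict 5, frames=[7,4] (faults so far: 6)
  step 13: ref 2 -> FAULT, evict 7, frames=[2,4] (faults so far: 7)
  step 14: ref 4 -> HIT, frames=[2,4] (faults so far: 7)
  step 15: ref 2 -> HIT, frames=[2,4] (faults so far: 7)
  Optimal total faults: 7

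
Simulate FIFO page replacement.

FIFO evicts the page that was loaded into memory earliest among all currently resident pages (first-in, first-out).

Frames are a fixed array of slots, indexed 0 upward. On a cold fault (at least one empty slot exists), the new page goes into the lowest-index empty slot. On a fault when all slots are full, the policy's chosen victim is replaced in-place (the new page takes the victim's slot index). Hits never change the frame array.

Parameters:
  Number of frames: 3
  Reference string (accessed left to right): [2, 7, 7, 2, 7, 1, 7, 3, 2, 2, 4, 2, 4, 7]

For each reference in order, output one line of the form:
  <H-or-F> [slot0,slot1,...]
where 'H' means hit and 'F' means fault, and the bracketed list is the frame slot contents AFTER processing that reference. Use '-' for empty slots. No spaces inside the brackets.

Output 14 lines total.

F [2,-,-]
F [2,7,-]
H [2,7,-]
H [2,7,-]
H [2,7,-]
F [2,7,1]
H [2,7,1]
F [3,7,1]
F [3,2,1]
H [3,2,1]
F [3,2,4]
H [3,2,4]
H [3,2,4]
F [7,2,4]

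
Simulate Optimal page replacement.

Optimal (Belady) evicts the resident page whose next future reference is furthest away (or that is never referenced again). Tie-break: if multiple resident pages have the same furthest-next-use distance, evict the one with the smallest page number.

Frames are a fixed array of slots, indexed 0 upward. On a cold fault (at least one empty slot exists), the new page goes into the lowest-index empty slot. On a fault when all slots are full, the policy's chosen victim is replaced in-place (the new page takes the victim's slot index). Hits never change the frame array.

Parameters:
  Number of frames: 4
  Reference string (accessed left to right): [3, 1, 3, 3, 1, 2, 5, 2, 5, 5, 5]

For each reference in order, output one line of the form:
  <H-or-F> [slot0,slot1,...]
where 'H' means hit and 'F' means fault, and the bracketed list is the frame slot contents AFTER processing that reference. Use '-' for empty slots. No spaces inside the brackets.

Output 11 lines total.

F [3,-,-,-]
F [3,1,-,-]
H [3,1,-,-]
H [3,1,-,-]
H [3,1,-,-]
F [3,1,2,-]
F [3,1,2,5]
H [3,1,2,5]
H [3,1,2,5]
H [3,1,2,5]
H [3,1,2,5]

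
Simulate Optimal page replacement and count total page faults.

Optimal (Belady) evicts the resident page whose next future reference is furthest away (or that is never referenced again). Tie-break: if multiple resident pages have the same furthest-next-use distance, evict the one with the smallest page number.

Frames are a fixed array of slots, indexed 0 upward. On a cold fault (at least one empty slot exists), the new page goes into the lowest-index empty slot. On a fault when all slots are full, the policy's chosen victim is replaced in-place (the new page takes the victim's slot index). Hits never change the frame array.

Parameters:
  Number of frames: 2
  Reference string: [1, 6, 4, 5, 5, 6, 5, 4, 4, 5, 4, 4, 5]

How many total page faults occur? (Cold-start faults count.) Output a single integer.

Step 0: ref 1 → FAULT, frames=[1,-]
Step 1: ref 6 → FAULT, frames=[1,6]
Step 2: ref 4 → FAULT (evict 1), frames=[4,6]
Step 3: ref 5 → FAULT (evict 4), frames=[5,6]
Step 4: ref 5 → HIT, frames=[5,6]
Step 5: ref 6 → HIT, frames=[5,6]
Step 6: ref 5 → HIT, frames=[5,6]
Step 7: ref 4 → FAULT (evict 6), frames=[5,4]
Step 8: ref 4 → HIT, frames=[5,4]
Step 9: ref 5 → HIT, frames=[5,4]
Step 10: ref 4 → HIT, frames=[5,4]
Step 11: ref 4 → HIT, frames=[5,4]
Step 12: ref 5 → HIT, frames=[5,4]
Total faults: 5

Answer: 5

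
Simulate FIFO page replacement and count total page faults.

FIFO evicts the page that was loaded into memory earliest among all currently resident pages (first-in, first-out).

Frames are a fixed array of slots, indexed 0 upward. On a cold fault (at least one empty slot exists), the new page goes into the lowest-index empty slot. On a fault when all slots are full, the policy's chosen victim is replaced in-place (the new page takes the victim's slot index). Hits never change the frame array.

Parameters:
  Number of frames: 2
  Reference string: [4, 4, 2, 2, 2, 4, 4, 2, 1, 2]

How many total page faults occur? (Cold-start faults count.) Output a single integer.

Step 0: ref 4 → FAULT, frames=[4,-]
Step 1: ref 4 → HIT, frames=[4,-]
Step 2: ref 2 → FAULT, frames=[4,2]
Step 3: ref 2 → HIT, frames=[4,2]
Step 4: ref 2 → HIT, frames=[4,2]
Step 5: ref 4 → HIT, frames=[4,2]
Step 6: ref 4 → HIT, frames=[4,2]
Step 7: ref 2 → HIT, frames=[4,2]
Step 8: ref 1 → FAULT (evict 4), frames=[1,2]
Step 9: ref 2 → HIT, frames=[1,2]
Total faults: 3

Answer: 3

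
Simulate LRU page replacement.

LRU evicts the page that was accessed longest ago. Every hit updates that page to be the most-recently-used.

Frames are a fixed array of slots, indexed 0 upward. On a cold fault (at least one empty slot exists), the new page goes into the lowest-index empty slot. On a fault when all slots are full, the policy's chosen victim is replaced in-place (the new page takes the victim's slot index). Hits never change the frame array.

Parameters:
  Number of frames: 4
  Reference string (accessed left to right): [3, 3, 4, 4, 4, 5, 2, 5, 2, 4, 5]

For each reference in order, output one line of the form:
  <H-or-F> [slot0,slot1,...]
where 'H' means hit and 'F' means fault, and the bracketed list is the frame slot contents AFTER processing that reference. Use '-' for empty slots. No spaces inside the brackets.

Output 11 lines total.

F [3,-,-,-]
H [3,-,-,-]
F [3,4,-,-]
H [3,4,-,-]
H [3,4,-,-]
F [3,4,5,-]
F [3,4,5,2]
H [3,4,5,2]
H [3,4,5,2]
H [3,4,5,2]
H [3,4,5,2]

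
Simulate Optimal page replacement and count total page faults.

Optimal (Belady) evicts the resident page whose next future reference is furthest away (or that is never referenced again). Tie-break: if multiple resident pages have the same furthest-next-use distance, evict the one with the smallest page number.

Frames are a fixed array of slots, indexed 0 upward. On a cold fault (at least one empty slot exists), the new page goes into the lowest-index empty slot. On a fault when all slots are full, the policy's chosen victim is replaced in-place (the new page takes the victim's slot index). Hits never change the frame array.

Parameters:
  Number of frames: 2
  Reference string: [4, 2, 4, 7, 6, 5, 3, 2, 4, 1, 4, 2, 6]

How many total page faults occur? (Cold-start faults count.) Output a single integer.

Step 0: ref 4 → FAULT, frames=[4,-]
Step 1: ref 2 → FAULT, frames=[4,2]
Step 2: ref 4 → HIT, frames=[4,2]
Step 3: ref 7 → FAULT (evict 4), frames=[7,2]
Step 4: ref 6 → FAULT (evict 7), frames=[6,2]
Step 5: ref 5 → FAULT (evict 6), frames=[5,2]
Step 6: ref 3 → FAULT (evict 5), frames=[3,2]
Step 7: ref 2 → HIT, frames=[3,2]
Step 8: ref 4 → FAULT (evict 3), frames=[4,2]
Step 9: ref 1 → FAULT (evict 2), frames=[4,1]
Step 10: ref 4 → HIT, frames=[4,1]
Step 11: ref 2 → FAULT (evict 1), frames=[4,2]
Step 12: ref 6 → FAULT (evict 2), frames=[4,6]
Total faults: 10

Answer: 10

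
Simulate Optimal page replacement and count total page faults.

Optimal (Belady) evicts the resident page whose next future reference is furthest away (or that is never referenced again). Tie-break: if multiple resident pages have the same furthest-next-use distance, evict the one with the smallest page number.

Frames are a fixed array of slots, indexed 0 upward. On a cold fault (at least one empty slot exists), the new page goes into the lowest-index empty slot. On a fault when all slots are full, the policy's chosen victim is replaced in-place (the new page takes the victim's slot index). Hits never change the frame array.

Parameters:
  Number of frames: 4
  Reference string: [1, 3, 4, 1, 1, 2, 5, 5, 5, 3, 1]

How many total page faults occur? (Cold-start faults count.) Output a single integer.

Step 0: ref 1 → FAULT, frames=[1,-,-,-]
Step 1: ref 3 → FAULT, frames=[1,3,-,-]
Step 2: ref 4 → FAULT, frames=[1,3,4,-]
Step 3: ref 1 → HIT, frames=[1,3,4,-]
Step 4: ref 1 → HIT, frames=[1,3,4,-]
Step 5: ref 2 → FAULT, frames=[1,3,4,2]
Step 6: ref 5 → FAULT (evict 2), frames=[1,3,4,5]
Step 7: ref 5 → HIT, frames=[1,3,4,5]
Step 8: ref 5 → HIT, frames=[1,3,4,5]
Step 9: ref 3 → HIT, frames=[1,3,4,5]
Step 10: ref 1 → HIT, frames=[1,3,4,5]
Total faults: 5

Answer: 5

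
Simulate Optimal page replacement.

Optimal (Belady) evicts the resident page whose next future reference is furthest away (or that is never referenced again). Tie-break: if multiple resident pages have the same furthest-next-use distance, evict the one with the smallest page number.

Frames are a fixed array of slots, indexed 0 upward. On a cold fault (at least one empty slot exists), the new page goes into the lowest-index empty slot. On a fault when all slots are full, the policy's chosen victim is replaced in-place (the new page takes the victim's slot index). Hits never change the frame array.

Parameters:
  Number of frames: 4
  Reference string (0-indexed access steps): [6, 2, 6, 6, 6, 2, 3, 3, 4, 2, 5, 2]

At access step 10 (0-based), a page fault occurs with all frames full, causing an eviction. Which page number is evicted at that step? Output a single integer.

Step 0: ref 6 -> FAULT, frames=[6,-,-,-]
Step 1: ref 2 -> FAULT, frames=[6,2,-,-]
Step 2: ref 6 -> HIT, frames=[6,2,-,-]
Step 3: ref 6 -> HIT, frames=[6,2,-,-]
Step 4: ref 6 -> HIT, frames=[6,2,-,-]
Step 5: ref 2 -> HIT, frames=[6,2,-,-]
Step 6: ref 3 -> FAULT, frames=[6,2,3,-]
Step 7: ref 3 -> HIT, frames=[6,2,3,-]
Step 8: ref 4 -> FAULT, frames=[6,2,3,4]
Step 9: ref 2 -> HIT, frames=[6,2,3,4]
Step 10: ref 5 -> FAULT, evict 3, frames=[6,2,5,4]
At step 10: evicted page 3

Answer: 3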